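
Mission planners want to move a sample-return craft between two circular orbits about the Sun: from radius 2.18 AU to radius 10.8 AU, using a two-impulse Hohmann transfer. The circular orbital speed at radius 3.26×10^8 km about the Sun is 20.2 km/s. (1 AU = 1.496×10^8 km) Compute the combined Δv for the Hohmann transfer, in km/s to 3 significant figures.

Δv = 9.67 km/s

From the circular-orbit relation v² = μ/r at r = 3.26×10^8 km: μ = v²r = (20.2)² × 3.26×10^8 = 1.33021×10^11 km³/s².
In km: r₁ = 2.18 × 1.496×10^8 = 3.26128×10^8 km; r₂ = 10.8 × 1.496×10^8 = 1.61568×10^9 km.
Transfer-ellipse semi-major axis a_t = (r₁ + r₂)/2 = (3.26128×10^8 + 1.61568×10^9)/2 = 9.70904×10^8 km.
Circular speed at r₁: v₁ = √(μ/r₁) = √(1.33021×10^11/3.26128×10^8) = 20.196 km/s.
Transfer-orbit speed at r₁ (v² = μ(2/r − 1/a)): v_p = √[μ(2/r₁ − 1/a_t)] = 26.053 km/s.
First burn Δv₁ = |v_p − v₁| = 5.857 km/s.
Circular speed at r₂: v₂ = √(μ/r₂) = 9.074 km/s.
Transfer-orbit speed at r₂: v_a = √[μ(2/r₂ − 1/a_t)] = 5.259 km/s.
Second burn Δv₂ = |v₂ − v_a| = 3.815 km/s.
Δv = Δv₁ + Δv₂ = 5.857 + 3.815 = 9.672 km/s.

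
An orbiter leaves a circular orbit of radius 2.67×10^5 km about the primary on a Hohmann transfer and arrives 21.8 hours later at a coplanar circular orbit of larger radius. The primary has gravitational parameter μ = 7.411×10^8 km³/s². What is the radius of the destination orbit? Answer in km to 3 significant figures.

r₂ = 1.28×10^6 km

Transfer time t = 21.8 hours = 78480 s, and t = π√(a_t³/μ).
So a_t = (μ t²/π²)^(1/3) = (7.411×10^8 × (78480)² / π²)^(1/3) = 7.7333×10^5 km.
Since a_t = (r₁ + r₂)/2, r₂ = 2a_t − r₁ = 2×7.7333×10^5 − 2.670×10^5 = 1.27966×10^6 km.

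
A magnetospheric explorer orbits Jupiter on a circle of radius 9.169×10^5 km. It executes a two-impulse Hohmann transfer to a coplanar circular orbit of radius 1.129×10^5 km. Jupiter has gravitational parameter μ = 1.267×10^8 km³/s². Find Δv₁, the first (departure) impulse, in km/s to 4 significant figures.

Semi-major axis of the transfer orbit: a_t = (9.169×10^5 + 1.129×10^5)/2 = 5.149×10^5 km.
On the circular orbit at r = 9.169×10^5 km, v_c = √(μ/r) = 11.755 km/s.
Vis-viva on the transfer ellipse at r = 9.169×10^5 km gives v_t = √[μ(2/r − 1/a_t)] = 5.5044 km/s.
Δv₁ = |v_t − v_c| = |5.5044 − 11.755| = 6.251 km/s.

Δv₁ = 6.251 km/s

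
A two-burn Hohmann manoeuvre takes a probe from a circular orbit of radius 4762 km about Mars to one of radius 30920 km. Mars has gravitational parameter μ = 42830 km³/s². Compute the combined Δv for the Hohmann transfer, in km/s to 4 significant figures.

Δv = 1.518 km/s

Transfer-ellipse semi-major axis a_t = (r₁ + r₂)/2 = (4762 + 30920)/2 = 17841 km.
At r₁ the circular-orbit speed is v₁ = √(μ/r₁) = 2.9990 km/s.
Transfer-orbit speed at r₁ (vis-viva equation): v_p = √[μ(2/r₁ − 1/a_t)] = 3.9481 km/s.
First burn Δv₁ = |v_p − v₁| = 0.9491 km/s.
At r₂, v₂ = √(μ/r₂) = 1.177 km/s.
Transfer-orbit speed at r₂: v_a = √[μ(2/r₂ − 1/a_t)] = 0.6081 km/s.
Second burn Δv₂ = |v₂ − v_a| = 0.5689 km/s.
Total Δv = Δv₁ + Δv₂ = 1.518 km/s.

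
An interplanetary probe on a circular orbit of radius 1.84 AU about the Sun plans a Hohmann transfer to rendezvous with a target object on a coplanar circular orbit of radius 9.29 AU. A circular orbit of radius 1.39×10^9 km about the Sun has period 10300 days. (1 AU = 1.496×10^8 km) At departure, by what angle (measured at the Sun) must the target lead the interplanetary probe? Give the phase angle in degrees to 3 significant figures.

From Kepler's third law T² = 4π²r³/μ at r = 1.39×10^9 km, T = 10300 days = 10300 × 86400 s = 8.8992×10^8 s: μ = 4π²r³/T² = 1.33876×10^11 km³/s².
In km: r₁ = 1.84 × 1.496×10^8 = 2.75264×10^8 km; r₂ = 9.29 × 1.496×10^8 = 1.389784×10^9 km.
Transfer-ellipse semi-major axis a_t = (r₁ + r₂)/2 = (2.75264×10^8 + 1.389784×10^9)/2 = 8.32524×10^8 km.
The half-period of the transfer ellipse is t = π√(a_t³/μ) = 2.06250×10^8 s.
The target's mean motion on its circular orbit is ω₂ = √(μ/r₂³) = 7.06204×10^-9 rad/s.
Angle swept by the target during transfer: ω₂·t = 1.45655 rad = 83.454°.
Arrival is 180° from departure on the ellipse, so φ = 180° − 83.454° = 96.5°.

φ = 96.5°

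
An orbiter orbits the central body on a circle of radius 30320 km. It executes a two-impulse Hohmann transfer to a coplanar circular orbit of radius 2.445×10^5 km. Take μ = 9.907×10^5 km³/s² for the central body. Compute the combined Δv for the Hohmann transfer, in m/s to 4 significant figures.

Δv = 2976 m/s

Transfer-ellipse semi-major axis a_t = (r₁ + r₂)/2 = (30320 + 2.445×10^5)/2 = 1.3741×10^5 km.
Circular speed at r₁: v₁ = √(μ/r₁) = √(9.907×10^5/30320) = 5.716 km/s.
Transfer-orbit speed at r₁ (vis-viva equation): v_p = √[μ(2/r₁ − 1/a_t)] = 7.625 km/s.
First burn Δv₁ = |v_p − v₁| = 1.909 km/s.
Circular speed at r₂: v₂ = √(μ/r₂) = 2.013 km/s.
Transfer-orbit speed at r₂: v_a = √[μ(2/r₂ − 1/a_t)] = 0.9456 km/s.
Second burn Δv₂ = |v₂ − v_a| = 1.067 km/s.
Total Δv = Δv₁ + Δv₂ = 2.976 km/s.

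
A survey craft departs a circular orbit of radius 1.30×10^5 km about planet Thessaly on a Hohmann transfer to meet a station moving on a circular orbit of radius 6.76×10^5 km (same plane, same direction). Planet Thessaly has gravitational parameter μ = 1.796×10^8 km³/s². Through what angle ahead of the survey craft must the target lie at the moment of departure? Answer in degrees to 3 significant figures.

φ = 97.1°

Semi-major axis of the transfer orbit: a_t = (1.300×10^5 + 6.760×10^5)/2 = 4.030×10^5 km.
Transfer time t = π√(a_t³/μ) = 59972.8 s.
The target's mean motion on its circular orbit is ω₂ = √(μ/r₂³) = 2.41120×10^-5 rad/s.
Angle swept by the target during transfer: ω₂·t = 1.44606 rad = 82.853°.
The survey craft traverses 180° on the transfer ellipse, so the target must lead by 180° − 82.853° = 97.1°.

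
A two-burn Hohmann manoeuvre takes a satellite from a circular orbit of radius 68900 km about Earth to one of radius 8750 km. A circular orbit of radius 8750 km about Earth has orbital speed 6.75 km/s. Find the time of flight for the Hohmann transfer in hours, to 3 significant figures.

t = 10.6 hours

From the circular-orbit relation v² = μ/r at r = 8750 km: μ = v²r = (6.75)² × 8750 = 3.98672×10^5 km³/s².
The Hohmann ellipse has a_t = (r₁ + r₂)/2 = 38825 km.
Transfer time t = π√(a_t³/μ) = π√((38825)³ / 3.98672×10^5) = 38060 s.
Converting: 38060 s ÷ 3600 s/hour = 10.6 hours.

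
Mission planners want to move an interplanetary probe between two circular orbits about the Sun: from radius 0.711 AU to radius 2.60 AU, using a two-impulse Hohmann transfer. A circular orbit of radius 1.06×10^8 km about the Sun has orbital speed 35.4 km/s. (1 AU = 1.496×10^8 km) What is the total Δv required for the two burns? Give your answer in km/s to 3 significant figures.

From the circular-orbit relation v² = μ/r at r = 1.06×10^8 km: μ = v²r = (35.4)² × 1.06×10^8 = 1.32835×10^11 km³/s².
In km: r₁ = 0.711 × 1.496×10^8 = 1.063656×10^8 km; r₂ = 2.60 × 1.496×10^8 = 3.8896×10^8 km.
The Hohmann ellipse has a_t = (r₁ + r₂)/2 = 2.476628×10^8 km.
At r₁ the circular-orbit speed is v₁ = √(μ/r₁) = 35.339 km/s.
On the transfer ellipse at r₁, vis-viva gives v_p = √[μ(2/r₁ − 1/a_t)] = 44.287 km/s.
First burn Δv₁ = |v_p − v₁| = 8.948 km/s.
At r₂, v₂ = √(μ/r₂) = 18.480 km/s.
Transfer-orbit speed at r₂: v_a = √[μ(2/r₂ − 1/a_t)] = 12.111 km/s.
Second burn Δv₂ = |v₂ − v_a| = 6.369 km/s.
Total Δv = Δv₁ + Δv₂ = 15.32 km/s.

Δv = 15.3 km/s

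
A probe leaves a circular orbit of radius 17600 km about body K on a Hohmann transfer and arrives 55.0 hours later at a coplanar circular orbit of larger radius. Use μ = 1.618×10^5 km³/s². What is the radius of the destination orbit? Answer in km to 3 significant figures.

Transfer time t = 55.0 hours = 1.980×10^5 s, and t = π√(a_t³/μ).
So a_t = (μ t²/π²)^(1/3) = (1.618×10^5 × (1.980×10^5)² / π²)^(1/3) = 86298 km.
Since a_t = (r₁ + r₂)/2, r₂ = 2a_t − r₁ = 2×86298 − 17600 = 1.54996×10^5 km.

r₂ = 1.55×10^5 km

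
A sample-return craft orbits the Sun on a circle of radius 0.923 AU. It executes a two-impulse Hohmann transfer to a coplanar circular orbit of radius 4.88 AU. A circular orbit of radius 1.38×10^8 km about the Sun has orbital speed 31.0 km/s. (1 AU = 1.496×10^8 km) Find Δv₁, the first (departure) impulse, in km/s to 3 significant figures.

Δv₁ = 9.20 km/s

From the circular-orbit relation v² = μ/r at r = 1.38×10^8 km: μ = v²r = (31.0)² × 1.38×10^8 = 1.32618×10^11 km³/s².
In km: r₁ = 0.923 × 1.496×10^8 = 1.380808×10^8 km; r₂ = 4.88 × 1.496×10^8 = 7.30048×10^8 km.
The Hohmann ellipse has a_t = (r₁ + r₂)/2 = 4.340644×10^8 km.
On the circular orbit at r = 1.380808×10^8 km, v_c = √(μ/r) = 30.99 km/s.
Vis-viva on the transfer ellipse at r = 1.380808×10^8 km gives v_t = √[μ(2/r − 1/a_t)] = 40.19 km/s.
Δv₁ = |v_t − v_c| = |40.19 − 30.99| = 9.200 km/s.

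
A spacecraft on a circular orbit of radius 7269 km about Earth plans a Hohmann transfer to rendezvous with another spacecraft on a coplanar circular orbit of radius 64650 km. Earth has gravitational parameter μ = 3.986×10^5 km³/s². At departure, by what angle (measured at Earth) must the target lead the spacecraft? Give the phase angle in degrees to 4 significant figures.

φ = 105.3°

The Hohmann ellipse has a_t = (r₁ + r₂)/2 = 35959.5 km.
The half-period of the transfer ellipse is t = π√(a_t³/μ) = 33931 s.
Target angular speed ω₂ = √(μ/r₂³) = 3.8407×10^-5 rad/s.
Angle swept by the target during transfer: ω₂·t = 1.3032 rad = 74.67°.
Arrival is 180° from departure on the ellipse, so φ = 180° − 74.67° = 105.3°.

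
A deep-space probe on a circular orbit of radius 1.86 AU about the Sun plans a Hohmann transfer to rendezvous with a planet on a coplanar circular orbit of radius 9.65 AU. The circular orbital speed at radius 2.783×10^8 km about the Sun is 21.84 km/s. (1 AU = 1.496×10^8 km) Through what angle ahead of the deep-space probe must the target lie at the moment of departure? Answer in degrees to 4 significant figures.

φ = 97.10°

From the circular-orbit relation v² = μ/r at r = 2.783×10^8 km: μ = v²r = (21.84)² × 2.783×10^8 = 1.32745×10^11 km³/s².
In km: r₁ = 1.86 × 1.496×10^8 = 2.78256×10^8 km; r₂ = 9.65 × 1.496×10^8 = 1.44364×10^9 km.
Transfer-ellipse semi-major axis a_t = (r₁ + r₂)/2 = (2.78256×10^8 + 1.44364×10^9)/2 = 8.60948×10^8 km.
The half-period of the transfer ellipse is t = π√(a_t³/μ) = 2.17824×10^8 s.
Target angular speed ω₂ = √(μ/r₂³) = 6.64234×10^-9 rad/s.
Angle swept by the target during transfer: ω₂·t = 1.4469 rad = 82.90°.
Arrival is 180° from departure on the ellipse, so φ = 180° − 82.90° = 97.10°.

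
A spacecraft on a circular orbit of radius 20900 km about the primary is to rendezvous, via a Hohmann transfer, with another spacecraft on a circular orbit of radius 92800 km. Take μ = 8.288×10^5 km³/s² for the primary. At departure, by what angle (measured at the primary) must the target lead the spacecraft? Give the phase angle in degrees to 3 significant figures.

φ = 93.7°

Semi-major axis of the transfer orbit: a_t = (20900 + 92800)/2 = 56850 km.
Transfer time t = π√(a_t³/μ) = 46775.7 s.
The target's mean motion on its circular orbit is ω₂ = √(μ/r₂³) = 3.22035×10^-5 rad/s.
Angle swept by the target during transfer: ω₂·t = 1.50634 rad = 86.31°.
Arrival is 180° from departure on the ellipse, so φ = 180° − 86.31° = 93.7°.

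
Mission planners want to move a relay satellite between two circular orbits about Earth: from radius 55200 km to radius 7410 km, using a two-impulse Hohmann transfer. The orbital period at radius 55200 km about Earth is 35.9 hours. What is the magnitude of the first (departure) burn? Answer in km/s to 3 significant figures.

Δv₁ = 1.38 km/s

From Kepler's third law T² = 4π²r³/μ at r = 55200 km, T = 35.9 hours = 35.9 × 3600 s = 1.2924×10^5 s: μ = 4π²r³/T² = 3.97542×10^5 km³/s².
Transfer-ellipse semi-major axis a_t = (r₁ + r₂)/2 = (55200 + 7410)/2 = 31305 km.
Circular speed at r = 55200 km: v_c = √(μ/r) = 2.684 km/s.
Transfer-orbit speed at the same r (vis-viva, a = a_t): v_t = √[μ(2/r − 1/a_t)] = 1.306 km/s.
Δv₁ = |v_t − v_c| = |1.306 − 2.684| = 1.378 km/s.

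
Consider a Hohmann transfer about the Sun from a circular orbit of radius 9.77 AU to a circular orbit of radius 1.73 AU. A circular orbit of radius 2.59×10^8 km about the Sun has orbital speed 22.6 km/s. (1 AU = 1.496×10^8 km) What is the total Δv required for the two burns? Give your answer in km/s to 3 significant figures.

From the circular-orbit relation v² = μ/r at r = 2.59×10^8 km: μ = v²r = (22.6)² × 2.59×10^8 = 1.32287×10^11 km³/s².
In km: r₁ = 9.77 × 1.496×10^8 = 1.461592×10^9 km; r₂ = 1.73 × 1.496×10^8 = 2.58808×10^8 km.
Transfer-ellipse semi-major axis a_t = (r₁ + r₂)/2 = (1.461592×10^9 + 2.58808×10^8)/2 = 8.602×10^8 km.
At r₁ the circular-orbit speed is v₁ = √(μ/r₁) = 9.5136 km/s.
On the transfer ellipse at r₁, v² = μ(2/r − 1/a) gives v_a = √[μ(2/r₁ − 1/a_t)] = 5.2184 km/s.
First burn Δv₁ = |v_a − v₁| = 4.295 km/s.
Circular speed at r₂: v₂ = √(μ/r₂) = 22.608 km/s.
Transfer-orbit speed at r₂: v_p = √[μ(2/r₂ − 1/a_t)] = 29.470 km/s.
Second burn Δv₂ = |v₂ − v_p| = 6.862 km/s.
Δv = Δv₁ + Δv₂ = 4.295 + 6.862 = 11.16 km/s.

Δv = 11.2 km/s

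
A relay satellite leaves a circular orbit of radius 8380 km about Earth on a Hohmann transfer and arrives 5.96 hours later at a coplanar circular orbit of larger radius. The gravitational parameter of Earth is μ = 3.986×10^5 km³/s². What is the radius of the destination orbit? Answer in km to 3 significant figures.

r₂ = 44600 km

Transfer time t = 5.96 hours = 21456 s, and t = π√(a_t³/μ).
So a_t = (μ t²/π²)^(1/3) = (3.986×10^5 × (21456)² / π²)^(1/3) = 26492 km.
Since a_t = (r₁ + r₂)/2, r₂ = 2a_t − r₁ = 2×26492 − 8380 = 44604 km.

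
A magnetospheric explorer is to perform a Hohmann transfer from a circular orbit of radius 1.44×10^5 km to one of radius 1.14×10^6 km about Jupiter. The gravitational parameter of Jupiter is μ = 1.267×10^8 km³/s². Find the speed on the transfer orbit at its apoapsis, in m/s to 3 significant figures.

v = 4990 m/s

The Hohmann ellipse has a_t = (r₁ + r₂)/2 = 6.420×10^5 km.
The apoapsis of the transfer ellipse is at r = 1.140×10^6 km.
Vis-viva: v = √[μ(2/r − 1/a_t)] = √[1.267×10^8 × (2/1.140×10^6 − 1/6.420×10^5)] = 4.993 km/s.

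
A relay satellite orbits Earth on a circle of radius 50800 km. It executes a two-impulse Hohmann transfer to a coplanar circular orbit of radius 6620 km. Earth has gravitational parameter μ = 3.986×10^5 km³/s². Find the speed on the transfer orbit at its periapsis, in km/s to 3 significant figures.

v = 10.3 km/s

Semi-major axis of the transfer orbit: a_t = (50800 + 6620)/2 = 28710 km.
At periapsis, r = 6620 km.
Vis-viva: v = √[μ(2/r − 1/a_t)] = √[3.986×10^5 × (2/6620 − 1/28710)] = 10.32 km/s.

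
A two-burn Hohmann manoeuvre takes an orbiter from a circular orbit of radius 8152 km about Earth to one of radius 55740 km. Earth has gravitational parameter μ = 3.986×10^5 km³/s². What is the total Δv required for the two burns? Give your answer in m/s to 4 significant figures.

Δv = 3567 m/s

Semi-major axis of the transfer orbit: a_t = (8152 + 55740)/2 = 31946 km.
At r₁ the circular-orbit speed is v₁ = √(μ/r₁) = 6.993 km/s.
On the transfer ellipse at r₁, v² = μ(2/r − 1/a) gives v_p = √[μ(2/r₁ − 1/a_t)] = 9.237 km/s.
First burn Δv₁ = |v_p − v₁| = 2.244 km/s.
At r₂, v₂ = √(μ/r₂) = 2.674 km/s.
Transfer-orbit speed at r₂: v_a = √[μ(2/r₂ − 1/a_t)] = 1.351 km/s.
Second burn Δv₂ = |v₂ − v_a| = 1.323 km/s.
Total Δv = Δv₁ + Δv₂ = 3.567 km/s.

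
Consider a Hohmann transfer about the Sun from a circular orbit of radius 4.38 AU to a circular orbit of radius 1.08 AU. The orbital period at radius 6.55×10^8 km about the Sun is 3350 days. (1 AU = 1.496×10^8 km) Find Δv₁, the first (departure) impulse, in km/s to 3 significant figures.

Δv₁ = 5.27 km/s

From Kepler's third law T² = 4π²r³/μ at r = 6.55×10^8 km, T = 3350 days = 3350 × 86400 s = 2.8944×10^8 s: μ = 4π²r³/T² = 1.32424×10^11 km³/s².
In km: r₁ = 4.38 × 1.496×10^8 = 6.55248×10^8 km; r₂ = 1.08 × 1.496×10^8 = 1.61568×10^8 km.
Transfer-ellipse semi-major axis a_t = (r₁ + r₂)/2 = (6.55248×10^8 + 1.61568×10^8)/2 = 4.08408×10^8 km.
On the circular orbit at r = 6.55248×10^8 km, v_c = √(μ/r) = 14.2161 km/s.
Transfer-orbit speed at the same r (vis-viva, a = a_t): v_t = √[μ(2/r − 1/a_t)] = 8.94151 km/s.
Δv₁ = |v_t − v_c| = |8.94151 − 14.2161| = 5.275 km/s.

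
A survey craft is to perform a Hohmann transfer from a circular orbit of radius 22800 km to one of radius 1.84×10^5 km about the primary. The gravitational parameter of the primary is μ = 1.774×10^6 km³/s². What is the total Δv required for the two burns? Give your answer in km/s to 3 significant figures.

Transfer-ellipse semi-major axis a_t = (r₁ + r₂)/2 = (22800 + 1.840×10^5)/2 = 1.034×10^5 km.
Circular speed at r₁: v₁ = √(μ/r₁) = √(1.774×10^6/22800) = 8.8208 km/s.
On the transfer ellipse at r₁, vis-viva gives v_p = √[μ(2/r₁ − 1/a_t)] = 11.767 km/s.
First burn Δv₁ = |v_p − v₁| = 2.946 km/s.
Circular speed at r₂: v₂ = √(μ/r₂) = 3.105 km/s.
Transfer-orbit speed at r₂: v_a = √[μ(2/r₂ − 1/a_t)] = 1.458 km/s.
Second burn Δv₂ = |v₂ − v_a| = 1.647 km/s.
Δv = Δv₁ + Δv₂ = 2.946 + 1.647 = 4.593 km/s.

Δv = 4.59 km/s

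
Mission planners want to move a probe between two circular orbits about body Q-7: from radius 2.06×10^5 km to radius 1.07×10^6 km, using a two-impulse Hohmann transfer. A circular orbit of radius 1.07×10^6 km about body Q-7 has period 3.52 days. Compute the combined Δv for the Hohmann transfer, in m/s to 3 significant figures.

From Kepler's third law T² = 4π²r³/μ at r = 1.07×10^6 km, T = 3.52 days = 3.52 × 86400 s = 3.04128×10^5 s: μ = 4π²r³/T² = 5.22875×10^8 km³/s².
The Hohmann ellipse has a_t = (r₁ + r₂)/2 = 6.380×10^5 km.
Circular speed at r₁: v₁ = √(μ/r₁) = √(5.22875×10^8/2.060×10^5) = 50.381 km/s.
On the transfer ellipse at r₁, vis-viva gives v_p = √[μ(2/r₁ − 1/a_t)] = 65.245 km/s.
First burn Δv₁ = |v_p − v₁| = 14.864 km/s.
Circular speed at r₂: v₂ = √(μ/r₂) = 22.1059 km/s.
Transfer-orbit speed at r₂: v_a = √[μ(2/r₂ − 1/a_t)] = 12.5612 km/s.
Second burn Δv₂ = |v₂ − v_a| = 9.5447 km/s.
Δv = Δv₁ + Δv₂ = 14.864 + 9.5447 = 24.41 km/s.

Δv = 24400 m/s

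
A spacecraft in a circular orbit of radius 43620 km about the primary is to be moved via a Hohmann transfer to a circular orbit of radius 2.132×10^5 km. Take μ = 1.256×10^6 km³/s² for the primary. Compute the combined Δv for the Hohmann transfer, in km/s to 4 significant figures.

Δv = 2.561 km/s

Semi-major axis of the transfer orbit: a_t = (43620 + 2.132×10^5)/2 = 1.2841×10^5 km.
Circular speed at r₁: v₁ = √(μ/r₁) = √(1.256×10^6/43620) = 5.366 km/s.
On the transfer ellipse at r₁, v² = μ(2/r − 1/a) gives v_p = √[μ(2/r₁ − 1/a_t)] = 6.914 km/s.
First burn Δv₁ = |v_p − v₁| = 1.548 km/s.
At r₂, v₂ = √(μ/r₂) = 2.4272 km/s.
Transfer-orbit speed at r₂: v_a = √[μ(2/r₂ − 1/a_t)] = 1.4146 km/s.
Second burn Δv₂ = |v₂ − v_a| = 1.013 km/s.
Δv = Δv₁ + Δv₂ = 1.548 + 1.013 = 2.561 km/s.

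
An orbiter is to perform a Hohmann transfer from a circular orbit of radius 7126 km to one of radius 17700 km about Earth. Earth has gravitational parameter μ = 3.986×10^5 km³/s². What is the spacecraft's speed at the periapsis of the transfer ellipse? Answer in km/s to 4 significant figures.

v = 8.931 km/s

Transfer-ellipse semi-major axis a_t = (r₁ + r₂)/2 = (7126 + 17700)/2 = 12413 km.
The periapsis of the transfer ellipse is at r = 7126 km.
Vis-viva: v = √[μ(2/r − 1/a_t)] = √[3.986×10^5 × (2/7126 − 1/12413)] = 8.931 km/s.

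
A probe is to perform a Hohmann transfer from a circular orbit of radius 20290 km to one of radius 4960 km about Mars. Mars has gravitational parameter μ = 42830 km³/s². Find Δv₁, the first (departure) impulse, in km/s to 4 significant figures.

Δv₁ = 0.5422 km/s

The Hohmann ellipse has a_t = (r₁ + r₂)/2 = 12625 km.
On the circular orbit at r = 20290 km, v_c = √(μ/r) = 1.4529 km/s.
Transfer-orbit speed at the same r (vis-viva, a = a_t): v_t = √[μ(2/r − 1/a_t)] = 0.91066 km/s.
Δv₁ = |v_t − v_c| = |0.91066 − 1.4529| = 0.5422 km/s.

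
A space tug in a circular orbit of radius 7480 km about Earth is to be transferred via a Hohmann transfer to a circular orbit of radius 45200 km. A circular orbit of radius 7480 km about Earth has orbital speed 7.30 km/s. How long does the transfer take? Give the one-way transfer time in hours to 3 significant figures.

t = 5.91 hours

From the circular-orbit relation v² = μ/r at r = 7480 km: μ = v²r = (7.30)² × 7480 = 3.98609×10^5 km³/s².
Transfer-ellipse semi-major axis a_t = (r₁ + r₂)/2 = (7480 + 45200)/2 = 26340 km.
Half the transfer-orbit period gives t = π√(a_t³/μ) = 21270 s.
Converting: 21270 s ÷ 3600 s/hour = 5.91 hours.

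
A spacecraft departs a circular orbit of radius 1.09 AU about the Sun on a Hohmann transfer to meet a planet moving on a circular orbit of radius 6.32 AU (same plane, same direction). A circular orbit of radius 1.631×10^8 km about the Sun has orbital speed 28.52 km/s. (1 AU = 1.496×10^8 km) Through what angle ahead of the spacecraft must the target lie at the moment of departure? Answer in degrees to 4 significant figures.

From the circular-orbit relation v² = μ/r at r = 1.631×10^8 km: μ = v²r = (28.52)² × 1.631×10^8 = 1.32664×10^11 km³/s².
In km: r₁ = 1.09 × 1.496×10^8 = 1.63064×10^8 km; r₂ = 6.32 × 1.496×10^8 = 9.45472×10^8 km.
The Hohmann ellipse has a_t = (r₁ + r₂)/2 = 5.54268×10^8 km.
Transfer time t = π√(a_t³/μ) = 1.1255×10^8 s.
Target angular speed ω₂ = √(μ/r₂³) = 1.2529×10^-8 rad/s.
Angle swept by the target during transfer: ω₂·t = 1.410 rad = 80.79°.
The spacecraft traverses 180° on the transfer ellipse, so the target must lead by 180° − 80.79° = 99.21°.

φ = 99.21°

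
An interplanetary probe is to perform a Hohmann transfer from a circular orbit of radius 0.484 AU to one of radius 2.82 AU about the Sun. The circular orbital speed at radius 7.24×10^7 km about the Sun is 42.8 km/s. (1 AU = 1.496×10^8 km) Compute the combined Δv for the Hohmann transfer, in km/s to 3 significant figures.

From the circular-orbit relation v² = μ/r at r = 7.24×10^7 km: μ = v²r = (42.8)² × 7.24×10^7 = 1.32625×10^11 km³/s².
In km: r₁ = 0.484 × 1.496×10^8 = 7.24064×10^7 km; r₂ = 2.82 × 1.496×10^8 = 4.21872×10^8 km.
Semi-major axis of the transfer orbit: a_t = (7.24064×10^7 + 4.21872×10^8)/2 = 2.471392×10^8 km.
Circular speed at r₁: v₁ = √(μ/r₁) = √(1.32625×10^11/7.24064×10^7) = 42.80 km/s.
On the transfer ellipse at r₁, vis-viva gives v_p = √[μ(2/r₁ − 1/a_t)] = 55.92 km/s.
First burn Δv₁ = |v_p − v₁| = 13.12 km/s.
Circular speed at r₂: v₂ = √(μ/r₂) = 17.73 km/s.
Transfer-orbit speed at r₂: v_a = √[μ(2/r₂ − 1/a_t)] = 9.597 km/s.
Second burn Δv₂ = |v₂ − v_a| = 8.133 km/s.
Total Δv = Δv₁ + Δv₂ = 21.25 km/s.

Δv = 21.3 km/s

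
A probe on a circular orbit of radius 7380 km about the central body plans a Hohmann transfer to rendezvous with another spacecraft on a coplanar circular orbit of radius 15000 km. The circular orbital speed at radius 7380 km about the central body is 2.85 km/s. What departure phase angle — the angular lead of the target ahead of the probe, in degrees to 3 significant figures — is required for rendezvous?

From the circular-orbit relation v² = μ/r at r = 7380 km: μ = v²r = (2.85)² × 7380 = 59944.1 km³/s².
The Hohmann ellipse has a_t = (r₁ + r₂)/2 = 11190 km.
Transfer time t = π√(a_t³/μ) = 15189 s.
The target's mean motion on its circular orbit is ω₂ = √(μ/r₂³) = 1.3327×10^-4 rad/s.
Angle swept by the target during transfer: ω₂·t = 2.024 rad = 116.0°.
Arrival is 180° from departure on the ellipse, so φ = 180° − 116.0° = 64.0°.

φ = 64.0°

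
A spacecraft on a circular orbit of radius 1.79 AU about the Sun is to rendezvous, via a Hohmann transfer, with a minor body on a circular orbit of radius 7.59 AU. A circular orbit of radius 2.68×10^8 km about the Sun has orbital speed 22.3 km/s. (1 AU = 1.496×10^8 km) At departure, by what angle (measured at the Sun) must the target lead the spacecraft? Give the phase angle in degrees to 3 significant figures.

From the circular-orbit relation v² = μ/r at r = 2.68×10^8 km: μ = v²r = (22.3)² × 2.68×10^8 = 1.33274×10^11 km³/s².
In km: r₁ = 1.79 × 1.496×10^8 = 2.67784×10^8 km; r₂ = 7.59 × 1.496×10^8 = 1.135464×10^9 km.
Transfer-ellipse semi-major axis a_t = (r₁ + r₂)/2 = (2.67784×10^8 + 1.135464×10^9)/2 = 7.01624×10^8 km.
The half-period of the transfer ellipse is t = π√(a_t³/μ) = 1.599×10^8 s.
The target's mean motion on its circular orbit is ω₂ = √(μ/r₂³) = 9.541×10^-9 rad/s.
Angle swept by the target during transfer: ω₂·t = 1.526 rad = 87.43°.
Arrival is 180° from departure on the ellipse, so φ = 180° − 87.43° = 92.6°.

φ = 92.6°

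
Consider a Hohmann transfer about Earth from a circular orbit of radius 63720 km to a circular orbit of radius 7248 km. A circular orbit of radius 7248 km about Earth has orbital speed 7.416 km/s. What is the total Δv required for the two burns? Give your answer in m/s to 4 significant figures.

From the circular-orbit relation v² = μ/r at r = 7248 km: μ = v²r = (7.416)² × 7248 = 3.98619×10^5 km³/s².
Transfer-ellipse semi-major axis a_t = (r₁ + r₂)/2 = (63720 + 7248)/2 = 35484 km.
At r₁ the circular-orbit speed is v₁ = √(μ/r₁) = 2.501 km/s.
On the transfer ellipse at r₁, v² = μ(2/r − 1/a) gives v_a = √[μ(2/r₁ − 1/a_t)] = 1.130 km/s.
First burn Δv₁ = |v_a − v₁| = 1.371 km/s.
Circular speed at r₂: v₂ = √(μ/r₂) = 7.416 km/s.
Transfer-orbit speed at r₂: v_p = √[μ(2/r₂ − 1/a_t)] = 9.938 km/s.
Second burn Δv₂ = |v₂ − v_p| = 2.522 km/s.
Δv = Δv₁ + Δv₂ = 1.371 + 2.522 = 3.893 km/s.

Δv = 3893 m/s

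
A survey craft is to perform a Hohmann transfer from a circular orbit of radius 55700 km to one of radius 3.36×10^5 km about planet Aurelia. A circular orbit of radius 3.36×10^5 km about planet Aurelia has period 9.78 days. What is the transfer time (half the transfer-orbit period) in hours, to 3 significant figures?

t = 52.2 hours

From Kepler's third law T² = 4π²r³/μ at r = 3.36×10^5 km, T = 9.78 days = 9.78 × 86400 s = 8.44992×10^5 s: μ = 4π²r³/T² = 2.09736×10^6 km³/s².
Transfer-ellipse semi-major axis a_t = (r₁ + r₂)/2 = (55700 + 3.360×10^5)/2 = 1.9585×10^5 km.
Half the transfer-orbit period gives t = π√(a_t³/μ) = 1.880×10^5 s.
Converting: 1.880×10^5 s ÷ 3600 s/hour = 52.2 hours.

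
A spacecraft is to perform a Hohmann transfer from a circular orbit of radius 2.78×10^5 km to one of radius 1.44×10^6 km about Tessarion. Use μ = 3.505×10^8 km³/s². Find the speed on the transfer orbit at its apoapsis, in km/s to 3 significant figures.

v = 8.88 km/s

The Hohmann ellipse has a_t = (r₁ + r₂)/2 = 8.590×10^5 km.
The apoapsis of the transfer ellipse is at r = 1.440×10^6 km.
Vis-viva: v = √[μ(2/r − 1/a_t)] = √[3.505×10^8 × (2/1.440×10^6 − 1/8.590×10^5)] = 8.875 km/s.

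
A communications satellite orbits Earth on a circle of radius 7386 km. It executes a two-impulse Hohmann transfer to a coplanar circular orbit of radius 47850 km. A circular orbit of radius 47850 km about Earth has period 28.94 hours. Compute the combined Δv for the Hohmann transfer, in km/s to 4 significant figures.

From Kepler's third law T² = 4π²r³/μ at r = 47850 km, T = 28.94 hours = 28.94 × 3600 s = 1.04184×10^5 s: μ = 4π²r³/T² = 3.98477×10^5 km³/s².
The Hohmann ellipse has a_t = (r₁ + r₂)/2 = 27618 km.
At r₁ the circular-orbit speed is v₁ = √(μ/r₁) = 7.345 km/s.
On the transfer ellipse at r₁, vis-viva equation gives v_p = √[μ(2/r₁ − 1/a_t)] = 9.668 km/s.
First burn Δv₁ = |v_p − v₁| = 2.323 km/s.
Circular speed at r₂: v₂ = √(μ/r₂) = 2.88576 km/s.
Transfer-orbit speed at r₂: v_a = √[μ(2/r₂ − 1/a_t)] = 1.49235 km/s.
Second burn Δv₂ = |v₂ − v_a| = 1.393 km/s.
Δv = Δv₁ + Δv₂ = 2.323 + 1.393 = 3.716 km/s.

Δv = 3.716 km/s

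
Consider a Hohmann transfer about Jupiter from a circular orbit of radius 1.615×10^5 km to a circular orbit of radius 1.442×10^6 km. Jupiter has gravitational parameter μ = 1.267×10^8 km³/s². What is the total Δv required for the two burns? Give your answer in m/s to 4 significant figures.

Transfer-ellipse semi-major axis a_t = (r₁ + r₂)/2 = (1.615×10^5 + 1.442×10^6)/2 = 8.0175×10^5 km.
At r₁ the circular-orbit speed is v₁ = √(μ/r₁) = 28.009 km/s.
On the transfer ellipse at r₁, vis-viva gives v_p = √[μ(2/r₁ − 1/a_t)] = 37.563 km/s.
First burn Δv₁ = |v_p − v₁| = 9.554 km/s.
Circular speed at r₂: v₂ = √(μ/r₂) = 9.374 km/s.
Transfer-orbit speed at r₂: v_a = √[μ(2/r₂ − 1/a_t)] = 4.207 km/s.
Second burn Δv₂ = |v₂ − v_a| = 5.167 km/s.
Total Δv = Δv₁ + Δv₂ = 14.72 km/s.

Δv = 14720 m/s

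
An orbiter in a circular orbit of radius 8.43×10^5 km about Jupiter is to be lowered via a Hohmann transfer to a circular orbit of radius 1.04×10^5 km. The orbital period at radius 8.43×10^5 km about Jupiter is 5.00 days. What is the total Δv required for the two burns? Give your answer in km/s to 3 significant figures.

From Kepler's third law T² = 4π²r³/μ at r = 8.43×10^5 km, T = 5.00 days = 5.00 × 86400 s = 4.320×10^5 s: μ = 4π²r³/T² = 1.26729×10^8 km³/s².
The Hohmann ellipse has a_t = (r₁ + r₂)/2 = 4.735×10^5 km.
Circular speed at r₁: v₁ = √(μ/r₁) = √(1.26729×10^8/8.430×10^5) = 12.2609 km/s.
Transfer-orbit speed at r₁ (vis-viva): v_a = √[μ(2/r₁ − 1/a_t)] = 5.74620 km/s.
First burn Δv₁ = |v_a − v₁| = 6.5147 km/s.
At r₂, v₂ = √(μ/r₂) = 34.91 km/s.
Transfer-orbit speed at r₂: v_p = √[μ(2/r₂ − 1/a_t)] = 46.58 km/s.
Second burn Δv₂ = |v₂ − v_p| = 11.670 km/s.
Total Δv = Δv₁ + Δv₂ = 18.18 km/s.

Δv = 18.2 km/s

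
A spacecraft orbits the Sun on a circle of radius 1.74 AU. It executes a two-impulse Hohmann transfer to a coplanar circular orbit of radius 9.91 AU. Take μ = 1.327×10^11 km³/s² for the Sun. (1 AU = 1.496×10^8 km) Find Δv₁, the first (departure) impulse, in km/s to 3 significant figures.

Δv₁ = 6.87 km/s

In km: r₁ = 1.74 × 1.496×10^8 = 2.60304×10^8 km; r₂ = 9.91 × 1.496×10^8 = 1.482536×10^9 km.
The Hohmann ellipse has a_t = (r₁ + r₂)/2 = 8.7142×10^8 km.
Circular speed at r = 2.60304×10^8 km: v_c = √(μ/r) = 22.5785 km/s.
Transfer-orbit speed at the same r (vis-viva, a = a_t): v_t = √[μ(2/r − 1/a_t)] = 29.4499 km/s.
Δv₁ = |v_t − v_c| = |29.4499 − 22.5785| = 6.871 km/s.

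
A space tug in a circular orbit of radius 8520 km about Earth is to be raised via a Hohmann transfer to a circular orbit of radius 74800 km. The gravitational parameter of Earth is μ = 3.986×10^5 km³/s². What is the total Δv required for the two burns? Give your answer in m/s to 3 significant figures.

Semi-major axis of the transfer orbit: a_t = (8520 + 74800)/2 = 41660 km.
Circular speed at r₁: v₁ = √(μ/r₁) = √(3.986×10^5/8520) = 6.8399 km/s.
On the transfer ellipse at r₁, v² = μ(2/r − 1/a) gives v_p = √[μ(2/r₁ − 1/a_t)] = 9.1652 km/s.
First burn Δv₁ = |v_p − v₁| = 2.3253 km/s.
At r₂, v₂ = √(μ/r₂) = 2.3084 km/s.
Transfer-orbit speed at r₂: v_a = √[μ(2/r₂ − 1/a_t)] = 1.0439 km/s.
Second burn Δv₂ = |v₂ − v_a| = 1.2645 km/s.
Total Δv = Δv₁ + Δv₂ = 3.590 km/s.

Δv = 3590 m/s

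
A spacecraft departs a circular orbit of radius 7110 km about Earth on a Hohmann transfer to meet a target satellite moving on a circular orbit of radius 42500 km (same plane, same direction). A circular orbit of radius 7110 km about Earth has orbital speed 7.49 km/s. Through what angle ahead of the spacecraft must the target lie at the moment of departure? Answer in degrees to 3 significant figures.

φ = 99.7°

From the circular-orbit relation v² = μ/r at r = 7110 km: μ = v²r = (7.49)² × 7110 = 3.98872×10^5 km³/s².
Transfer-ellipse semi-major axis a_t = (r₁ + r₂)/2 = (7110 + 42500)/2 = 24805 km.
Transfer time t = π√(a_t³/μ) = 19433 s.
The target's mean motion on its circular orbit is ω₂ = √(μ/r₂³) = 7.2083×10^-5 rad/s.
Angle swept by the target during transfer: ω₂·t = 1.4008 rad = 80.26°.
Arrival is 180° from departure on the ellipse, so φ = 180° − 80.26° = 99.7°.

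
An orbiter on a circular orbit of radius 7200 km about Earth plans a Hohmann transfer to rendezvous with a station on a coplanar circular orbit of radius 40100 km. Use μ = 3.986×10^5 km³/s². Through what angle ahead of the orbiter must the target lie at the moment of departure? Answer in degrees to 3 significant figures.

Semi-major axis of the transfer orbit: a_t = (7200 + 40100)/2 = 23650 km.
The half-period of the transfer ellipse is t = π√(a_t³/μ) = 18100 s.
The target's mean motion on its circular orbit is ω₂ = √(μ/r₂³) = 7.862×10^-5 rad/s.
Angle swept by the target during transfer: ω₂·t = 1.423 rad = 81.53°.
Arrival is 180° from departure on the ellipse, so φ = 180° − 81.53° = 98.5°.

φ = 98.5°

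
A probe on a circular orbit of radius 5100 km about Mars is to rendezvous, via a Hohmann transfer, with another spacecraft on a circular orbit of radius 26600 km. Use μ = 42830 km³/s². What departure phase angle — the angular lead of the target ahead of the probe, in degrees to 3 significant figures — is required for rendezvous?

Semi-major axis of the transfer orbit: a_t = (5100 + 26600)/2 = 15850 km.
The half-period of the transfer ellipse is t = π√(a_t³/μ) = 30290 s.
Target angular speed ω₂ = √(μ/r₂³) = 4.770×10^-5 rad/s.
Angle swept by the target during transfer: ω₂·t = 1.445 rad = 82.79°.
Arrival is 180° from departure on the ellipse, so φ = 180° − 82.79° = 97.2°.

φ = 97.2°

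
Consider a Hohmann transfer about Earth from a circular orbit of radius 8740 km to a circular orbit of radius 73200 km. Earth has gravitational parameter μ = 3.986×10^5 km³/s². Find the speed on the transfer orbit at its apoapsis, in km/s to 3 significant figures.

v = 1.08 km/s

Semi-major axis of the transfer orbit: a_t = (8740 + 73200)/2 = 40970 km.
At apoapsis, r = 73200 km.
Applying v² = μ(2/r − 1/a_t): v = 1.078 km/s.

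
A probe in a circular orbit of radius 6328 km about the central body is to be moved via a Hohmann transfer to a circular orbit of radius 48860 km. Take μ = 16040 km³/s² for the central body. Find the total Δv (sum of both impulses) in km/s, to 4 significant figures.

Semi-major axis of the transfer orbit: a_t = (6328 + 48860)/2 = 27594 km.
At r₁ the circular-orbit speed is v₁ = √(μ/r₁) = 1.592095 km/s.
On the transfer ellipse at r₁, v² = μ(2/r − 1/a) gives v_p = √[μ(2/r₁ − 1/a_t)] = 2.118548 km/s.
First burn Δv₁ = |v_p − v₁| = 0.52645 km/s.
Circular speed at r₂: v₂ = √(μ/r₂) = 0.57296 km/s.
Transfer-orbit speed at r₂: v_a = √[μ(2/r₂ − 1/a_t)] = 0.27438 km/s.
Second burn Δv₂ = |v₂ − v_a| = 0.29858 km/s.
Δv = Δv₁ + Δv₂ = 0.52645 + 0.29858 = 0.8250 km/s.

Δv = 0.8250 km/s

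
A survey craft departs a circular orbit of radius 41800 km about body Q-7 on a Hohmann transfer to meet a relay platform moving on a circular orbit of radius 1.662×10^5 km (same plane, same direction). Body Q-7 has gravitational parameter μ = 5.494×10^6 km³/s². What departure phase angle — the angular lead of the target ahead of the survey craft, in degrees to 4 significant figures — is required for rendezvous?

φ = 90.90°

The Hohmann ellipse has a_t = (r₁ + r₂)/2 = 1.040×10^5 km.
The half-period of the transfer ellipse is t = π√(a_t³/μ) = 44953 s.
The target's mean motion on its circular orbit is ω₂ = √(μ/r₂³) = 3.4594×10^-5 rad/s.
Angle swept by the target during transfer: ω₂·t = 1.5551 rad = 89.10°.
The survey craft traverses 180° on the transfer ellipse, so the target must lead by 180° − 89.10° = 90.90°.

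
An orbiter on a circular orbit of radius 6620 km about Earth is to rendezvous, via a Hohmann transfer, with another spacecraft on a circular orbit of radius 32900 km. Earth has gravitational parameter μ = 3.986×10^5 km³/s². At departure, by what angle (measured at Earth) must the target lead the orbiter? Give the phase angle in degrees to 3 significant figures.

φ = 96.2°

Semi-major axis of the transfer orbit: a_t = (6620 + 32900)/2 = 19760 km.
Transfer time t = π√(a_t³/μ) = 13821.7 s.
The target's mean motion on its circular orbit is ω₂ = √(μ/r₂³) = 1.05797×10^-4 rad/s.
Angle swept by the target during transfer: ω₂·t = 1.4623 rad = 83.78°.
The orbiter traverses 180° on the transfer ellipse, so the target must lead by 180° − 83.78° = 96.2°.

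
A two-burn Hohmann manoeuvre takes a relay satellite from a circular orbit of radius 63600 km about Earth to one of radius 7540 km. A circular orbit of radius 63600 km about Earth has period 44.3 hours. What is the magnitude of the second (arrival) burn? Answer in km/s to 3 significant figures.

From Kepler's third law T² = 4π²r³/μ at r = 63600 km, T = 44.3 hours = 44.3 × 3600 s = 1.5948×10^5 s: μ = 4π²r³/T² = 3.99318×10^5 km³/s².
The Hohmann ellipse has a_t = (r₁ + r₂)/2 = 35570 km.
Circular speed at r = 7540 km: v_c = √(μ/r) = 7.277 km/s.
Vis-viva on the transfer ellipse at r = 7540 km gives v_t = √[μ(2/r − 1/a_t)] = 9.731 km/s.
Δv₂ = |v_t − v_c| = |9.731 − 7.277| = 2.454 km/s.

Δv₂ = 2.45 km/s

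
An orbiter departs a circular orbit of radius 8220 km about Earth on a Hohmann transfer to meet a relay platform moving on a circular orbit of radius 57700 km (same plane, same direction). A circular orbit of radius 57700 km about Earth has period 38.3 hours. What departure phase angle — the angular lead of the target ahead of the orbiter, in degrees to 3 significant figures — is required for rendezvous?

φ = 102°

From Kepler's third law T² = 4π²r³/μ at r = 57700 km, T = 38.3 hours = 38.3 × 3600 s = 1.3788×10^5 s: μ = 4π²r³/T² = 3.98919×10^5 km³/s².
The Hohmann ellipse has a_t = (r₁ + r₂)/2 = 32960 km.
Transfer time t = π√(a_t³/μ) = 29764 s.
The target's mean motion on its circular orbit is ω₂ = √(μ/r₂³) = 4.5570×10^-5 rad/s.
Angle swept by the target during transfer: ω₂·t = 1.3563 rad = 77.71°.
The orbiter traverses 180° on the transfer ellipse, so the target must lead by 180° − 77.71° = 102°.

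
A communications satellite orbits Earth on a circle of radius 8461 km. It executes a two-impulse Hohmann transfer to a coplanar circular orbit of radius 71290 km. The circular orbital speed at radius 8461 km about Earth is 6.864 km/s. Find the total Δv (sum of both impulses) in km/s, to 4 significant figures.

From the circular-orbit relation v² = μ/r at r = 8461 km: μ = v²r = (6.864)² × 8461 = 3.98636×10^5 km³/s².
Transfer-ellipse semi-major axis a_t = (r₁ + r₂)/2 = (8461 + 71290)/2 = 39875.5 km.
At r₁ the circular-orbit speed is v₁ = √(μ/r₁) = 6.864 km/s.
On the transfer ellipse at r₁, vis-viva gives v_p = √[μ(2/r₁ − 1/a_t)] = 9.178 km/s.
First burn Δv₁ = |v_p − v₁| = 2.314 km/s.
At r₂, v₂ = √(μ/r₂) = 2.3647 km/s.
Transfer-orbit speed at r₂: v_a = √[μ(2/r₂ − 1/a_t)] = 1.0893 km/s.
Second burn Δv₂ = |v₂ − v_a| = 1.275 km/s.
Total Δv = Δv₁ + Δv₂ = 3.589 km/s.

Δv = 3.589 km/s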